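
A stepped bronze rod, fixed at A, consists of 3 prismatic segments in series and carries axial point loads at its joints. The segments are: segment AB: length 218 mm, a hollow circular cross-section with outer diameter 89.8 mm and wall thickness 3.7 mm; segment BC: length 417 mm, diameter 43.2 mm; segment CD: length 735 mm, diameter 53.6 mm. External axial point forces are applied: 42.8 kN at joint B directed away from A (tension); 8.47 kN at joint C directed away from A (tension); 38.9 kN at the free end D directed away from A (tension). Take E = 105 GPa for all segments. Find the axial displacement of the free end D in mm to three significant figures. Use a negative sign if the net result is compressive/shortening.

Internal axial forces (sectioning from the free end, tension +): N_CD = 38.9 kN, N_BC = 47.37 kN, N_AB = 90.17 kN.
A_AB = 1001 mm².
A_BC = 1466 mm².
A_CD = 2256 mm².
δ_AB = 90170·218/(1001·105000) = 0.1871 mm
δ_BC = 47370·417/(1466·105000) = 0.1283 mm
δ_CD = 38900·735/(2256·105000) = 0.1207 mm
δ = Σδ_i = 0.4361 mm.

0.436 mm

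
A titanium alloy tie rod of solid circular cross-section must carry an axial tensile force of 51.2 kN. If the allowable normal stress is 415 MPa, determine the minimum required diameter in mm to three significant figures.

Required area A ≥ P/σ_allow = 51200/415 = 123.4 mm².
For a solid circular section, d ≥ √(4A/π) = 12.53 mm.

12.5 mm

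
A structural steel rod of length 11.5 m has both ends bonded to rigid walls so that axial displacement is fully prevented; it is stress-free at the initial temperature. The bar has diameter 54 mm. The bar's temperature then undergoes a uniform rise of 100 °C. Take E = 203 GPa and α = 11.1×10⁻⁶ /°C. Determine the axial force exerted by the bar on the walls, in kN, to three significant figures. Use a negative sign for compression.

Free thermal expansion αLΔT = 11.1e-6 · 11500 · 100 = 12.76 mm.
The walls impose strain ε = −(12.76)/11500 = -1.1100e-03; σ = Eε = 203000 · -1.1100e-03 = -225.3 MPa.
Wall reaction R = σ·A = -225.3·2290 = -516100 N = -516.1 kN.

-516 kN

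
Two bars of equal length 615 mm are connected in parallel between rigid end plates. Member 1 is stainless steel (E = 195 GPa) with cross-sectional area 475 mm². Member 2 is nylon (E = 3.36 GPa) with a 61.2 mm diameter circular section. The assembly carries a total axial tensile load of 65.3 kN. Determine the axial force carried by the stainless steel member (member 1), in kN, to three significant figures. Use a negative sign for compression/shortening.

59.0 kN

A_2 = 2942 mm².
Equal strain + equilibrium ⇒ each member carries load in proportion to AE: A₁E₁ = 92620000 N, A₂E₂ = 9884000 N, ΣAE = 102500000 N.
F₁ = P·A₁E₁/ΣAE = 65300·92620000/102500000 = 59000 N.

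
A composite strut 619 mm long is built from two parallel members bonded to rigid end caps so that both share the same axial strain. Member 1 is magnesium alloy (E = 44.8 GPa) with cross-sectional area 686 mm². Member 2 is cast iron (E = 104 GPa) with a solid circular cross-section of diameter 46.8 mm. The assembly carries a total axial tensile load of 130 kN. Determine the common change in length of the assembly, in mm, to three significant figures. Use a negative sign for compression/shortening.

0.384 mm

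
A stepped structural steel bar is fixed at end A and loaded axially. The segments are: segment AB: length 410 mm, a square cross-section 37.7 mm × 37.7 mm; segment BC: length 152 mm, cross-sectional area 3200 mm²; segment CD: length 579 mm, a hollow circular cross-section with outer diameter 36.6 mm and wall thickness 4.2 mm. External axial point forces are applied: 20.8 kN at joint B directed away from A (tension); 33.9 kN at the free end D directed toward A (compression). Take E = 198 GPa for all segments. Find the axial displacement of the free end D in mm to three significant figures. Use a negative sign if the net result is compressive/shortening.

-0.259 mm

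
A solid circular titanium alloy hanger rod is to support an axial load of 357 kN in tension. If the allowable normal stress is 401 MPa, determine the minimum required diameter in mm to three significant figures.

33.7 mm

Required area A ≥ P/σ_allow = 357000/401 = 890.3 mm².
For a solid circular section, d ≥ √(4A/π) = 33.67 mm.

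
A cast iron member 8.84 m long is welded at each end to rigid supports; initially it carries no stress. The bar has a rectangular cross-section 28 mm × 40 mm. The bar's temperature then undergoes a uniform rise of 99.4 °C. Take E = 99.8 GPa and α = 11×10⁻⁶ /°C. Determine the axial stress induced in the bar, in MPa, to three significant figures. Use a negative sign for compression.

-109 MPa

Free thermal expansion αLΔT = 11e-6 · 8840 · 99.4 = 9.666 mm.
The walls impose strain ε = −(9.666)/8840 = -1.0934e-03; σ = Eε = 99800 · -1.0934e-03 = -109.1 MPa.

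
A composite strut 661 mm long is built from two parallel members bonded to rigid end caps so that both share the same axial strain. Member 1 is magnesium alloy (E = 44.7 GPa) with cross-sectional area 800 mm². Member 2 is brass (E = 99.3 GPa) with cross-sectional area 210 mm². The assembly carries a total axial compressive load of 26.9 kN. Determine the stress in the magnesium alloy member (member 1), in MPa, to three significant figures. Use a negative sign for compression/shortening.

Equal strain + equilibrium ⇒ each member carries load in proportion to AE: A₁E₁ = 35760000 N, A₂E₂ = 20850000 N, ΣAE = 56610000 N.
σ₁ = P·E₁/ΣAE = -26900·44700/56610000 = -21.24 MPa.

-21.2 MPa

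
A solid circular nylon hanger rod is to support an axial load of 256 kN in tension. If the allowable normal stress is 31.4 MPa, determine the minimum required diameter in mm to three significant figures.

102 mm

Required area A ≥ P/σ_allow = 256000/31.4 = 8153 mm².
For a solid circular section, d ≥ √(4A/π) = 101.9 mm.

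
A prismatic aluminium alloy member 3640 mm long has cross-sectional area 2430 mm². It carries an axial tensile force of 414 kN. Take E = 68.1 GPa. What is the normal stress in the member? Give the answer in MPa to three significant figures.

170 MPa

σ = N/A = 414000/2430 = 170.4 MPa.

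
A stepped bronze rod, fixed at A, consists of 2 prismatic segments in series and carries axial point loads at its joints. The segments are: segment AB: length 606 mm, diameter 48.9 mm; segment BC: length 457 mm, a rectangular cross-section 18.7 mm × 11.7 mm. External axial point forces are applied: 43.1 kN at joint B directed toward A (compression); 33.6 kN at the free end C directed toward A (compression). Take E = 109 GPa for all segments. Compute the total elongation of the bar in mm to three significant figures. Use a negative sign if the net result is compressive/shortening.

-0.871 mm

Internal axial forces (sectioning from the free end, tension +): N_BC = -33.6 kN, N_AB = -76.7 kN.
A_AB = 1878 mm².
A_BC = 218.8 mm².
δ_AB = -76700·606/(1878·109000) = -0.2271 mm
δ_BC = -33600·457/(218.8·109000) = -0.6439 mm
δ = Σδ_i = -0.8709 mm.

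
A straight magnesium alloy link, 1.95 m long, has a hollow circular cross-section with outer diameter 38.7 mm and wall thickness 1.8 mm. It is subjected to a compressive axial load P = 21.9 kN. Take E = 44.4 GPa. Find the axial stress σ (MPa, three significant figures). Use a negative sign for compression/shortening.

A = 208.7 mm².
σ = N/A = -21900/208.7 = -105 MPa.

-105 MPa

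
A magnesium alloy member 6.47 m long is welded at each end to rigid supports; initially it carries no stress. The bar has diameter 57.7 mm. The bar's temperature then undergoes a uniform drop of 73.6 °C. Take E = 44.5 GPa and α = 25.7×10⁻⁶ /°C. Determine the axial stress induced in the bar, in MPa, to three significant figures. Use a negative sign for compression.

84.2 MPa

Free thermal expansion αLΔT = 25.7e-6 · 6470 · -73.6 = -12.24 mm.
The walls impose strain ε = −(-12.24)/6470 = 1.8915e-03; σ = Eε = 44500 · 1.8915e-03 = 84.17 MPa.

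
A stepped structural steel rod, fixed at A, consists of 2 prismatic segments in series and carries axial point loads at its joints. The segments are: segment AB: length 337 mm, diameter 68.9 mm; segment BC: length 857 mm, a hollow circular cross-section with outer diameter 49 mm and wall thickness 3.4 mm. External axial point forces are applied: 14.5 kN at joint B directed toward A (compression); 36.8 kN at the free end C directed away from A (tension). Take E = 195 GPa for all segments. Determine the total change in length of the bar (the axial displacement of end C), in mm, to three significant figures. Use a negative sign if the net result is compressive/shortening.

0.342 mm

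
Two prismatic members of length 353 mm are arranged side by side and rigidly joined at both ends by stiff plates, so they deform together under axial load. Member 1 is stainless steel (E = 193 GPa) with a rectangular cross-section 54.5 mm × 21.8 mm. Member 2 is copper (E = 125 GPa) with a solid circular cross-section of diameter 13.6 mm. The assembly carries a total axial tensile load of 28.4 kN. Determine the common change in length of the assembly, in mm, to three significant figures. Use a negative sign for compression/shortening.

A_1 = 1188 mm².
A_2 = 145.3 mm².
Equal strain + equilibrium ⇒ each member carries load in proportion to AE: A₁E₁ = 229300000 N, A₂E₂ = 18160000 N, ΣAE = 247500000 N.
δ = PL/ΣAE = 28400·353/247500000 = 0.04051 mm.

0.0405 mm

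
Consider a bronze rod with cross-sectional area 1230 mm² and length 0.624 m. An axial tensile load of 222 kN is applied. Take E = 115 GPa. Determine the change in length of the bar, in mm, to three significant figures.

δ_mech = NL/(AE) = 222000·624/(1230·115000) = 0.9793 mm.

0.979 mm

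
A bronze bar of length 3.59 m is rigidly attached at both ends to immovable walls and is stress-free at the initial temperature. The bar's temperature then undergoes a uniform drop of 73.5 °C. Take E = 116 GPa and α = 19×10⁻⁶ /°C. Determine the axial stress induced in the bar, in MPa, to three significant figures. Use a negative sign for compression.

162 MPa

Free thermal expansion αLΔT = 19e-6 · 3590 · -73.5 = -5.013 mm.
The walls impose strain ε = −(-5.013)/3590 = 1.3965e-03; σ = Eε = 116000 · 1.3965e-03 = 162 MPa.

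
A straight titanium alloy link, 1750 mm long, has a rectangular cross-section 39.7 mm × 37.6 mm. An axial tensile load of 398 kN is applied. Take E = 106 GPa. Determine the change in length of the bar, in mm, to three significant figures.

A = 1493 mm².
δ_mech = NL/(AE) = 398000·1750/(1493·106000) = 4.402 mm.

4.40 mm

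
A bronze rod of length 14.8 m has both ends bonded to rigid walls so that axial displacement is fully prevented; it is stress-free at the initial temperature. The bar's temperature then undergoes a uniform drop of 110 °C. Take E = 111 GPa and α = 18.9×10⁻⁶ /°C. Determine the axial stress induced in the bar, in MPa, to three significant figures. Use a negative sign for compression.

231 MPa

Free thermal expansion αLΔT = 18.9e-6 · 14800 · -110 = -30.77 mm.
The walls impose strain ε = −(-30.77)/14800 = 2.0790e-03; σ = Eε = 111000 · 2.0790e-03 = 230.8 MPa.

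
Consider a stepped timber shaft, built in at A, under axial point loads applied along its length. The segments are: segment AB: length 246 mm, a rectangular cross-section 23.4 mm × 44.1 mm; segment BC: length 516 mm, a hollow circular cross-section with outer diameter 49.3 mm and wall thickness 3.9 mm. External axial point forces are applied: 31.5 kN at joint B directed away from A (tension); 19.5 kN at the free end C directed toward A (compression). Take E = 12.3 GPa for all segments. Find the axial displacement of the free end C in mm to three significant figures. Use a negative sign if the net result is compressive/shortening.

Internal axial forces (sectioning from the free end, tension +): N_BC = -19.5 kN, N_AB = 12 kN.
A_AB = 1032 mm².
A_BC = 556.3 mm².
δ_AB = 12000·246/(1032·12300) = 0.2326 mm
δ_BC = -19500·516/(556.3·12300) = -1.471 mm
δ = Σδ_i = -1.238 mm.

-1.24 mm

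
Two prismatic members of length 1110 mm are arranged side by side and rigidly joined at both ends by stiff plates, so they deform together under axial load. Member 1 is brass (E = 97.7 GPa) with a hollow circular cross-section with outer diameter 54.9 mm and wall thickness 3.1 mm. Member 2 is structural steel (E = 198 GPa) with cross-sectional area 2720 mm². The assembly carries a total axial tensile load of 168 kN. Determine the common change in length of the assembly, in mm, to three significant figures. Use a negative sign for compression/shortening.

A_1 = 504.5 mm².
Equal strain + equilibrium ⇒ each member carries load in proportion to AE: A₁E₁ = 49290000 N, A₂E₂ = 538600000 N, ΣAE = 587800000 N.
δ = PL/ΣAE = 168000·1110/587800000 = 0.3172 mm.

0.317 mm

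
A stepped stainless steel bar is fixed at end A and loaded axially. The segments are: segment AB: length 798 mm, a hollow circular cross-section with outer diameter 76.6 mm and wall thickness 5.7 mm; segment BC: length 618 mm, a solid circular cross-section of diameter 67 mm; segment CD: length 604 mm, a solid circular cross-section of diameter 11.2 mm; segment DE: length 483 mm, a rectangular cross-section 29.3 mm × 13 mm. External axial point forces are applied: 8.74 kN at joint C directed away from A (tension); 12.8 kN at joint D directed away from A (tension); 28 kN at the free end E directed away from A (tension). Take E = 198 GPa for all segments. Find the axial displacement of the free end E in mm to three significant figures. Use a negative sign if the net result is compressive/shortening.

Internal axial forces (sectioning from the free end, tension +): N_DE = 28 kN, N_CD = 40.8 kN, N_BC = 49.54 kN, N_AB = 49.54 kN.
A_AB = 1270 mm².
A_BC = 3526 mm².
A_CD = 98.52 mm².
A_DE = 380.9 mm².
δ_AB = 49540·798/(1270·198000) = 0.1573 mm
δ_BC = 49540·618/(3526·198000) = 0.04386 mm
δ_CD = 40800·604/(98.52·198000) = 1.263 mm
δ_DE = 28000·483/(380.9·198000) = 0.1793 mm
δ = Σδ_i = 1.644 mm.

1.64 mm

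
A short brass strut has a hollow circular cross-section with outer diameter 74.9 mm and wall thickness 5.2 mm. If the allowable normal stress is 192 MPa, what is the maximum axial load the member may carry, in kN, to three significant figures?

219 kN

A = 1139 mm².
P_max = σ_allow · A = 192 · 1139 = 218600 N = 218.6 kN.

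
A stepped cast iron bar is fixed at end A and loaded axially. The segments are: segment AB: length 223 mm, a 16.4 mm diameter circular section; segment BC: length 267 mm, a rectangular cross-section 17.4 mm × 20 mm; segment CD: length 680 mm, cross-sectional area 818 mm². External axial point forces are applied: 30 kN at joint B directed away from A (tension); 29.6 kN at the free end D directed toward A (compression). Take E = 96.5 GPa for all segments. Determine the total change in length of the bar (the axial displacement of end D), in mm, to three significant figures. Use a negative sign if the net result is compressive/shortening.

Internal axial forces (sectioning from the free end, tension +): N_CD = -29.6 kN, N_BC = -29.6 kN, N_AB = 0.4 kN.
A_AB = 211.2 mm².
A_BC = 348 mm².
δ_AB = 400·223/(211.2·96500) = 0.004376 mm
δ_BC = -29600·267/(348·96500) = -0.2353 mm
δ_CD = -29600·680/(818·96500) = -0.255 mm
δ = Σδ_i = -0.486 mm.

-0.486 mm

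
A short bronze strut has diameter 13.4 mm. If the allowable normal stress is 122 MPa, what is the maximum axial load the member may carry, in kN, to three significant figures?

17.2 kN

A = 141 mm².
P_max = σ_allow · A = 122 · 141 = 17210 N = 17.21 kN.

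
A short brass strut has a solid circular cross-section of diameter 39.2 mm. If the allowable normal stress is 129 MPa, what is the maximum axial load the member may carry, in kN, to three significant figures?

A = 1207 mm².
P_max = σ_allow · A = 129 · 1207 = 155700 N = 155.7 kN.

156 kN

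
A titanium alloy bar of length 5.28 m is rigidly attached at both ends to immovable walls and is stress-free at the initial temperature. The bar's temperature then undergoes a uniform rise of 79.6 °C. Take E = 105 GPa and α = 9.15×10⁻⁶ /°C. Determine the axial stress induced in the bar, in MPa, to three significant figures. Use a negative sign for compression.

-76.5 MPa

Free thermal expansion αLΔT = 9.15e-6 · 5280 · 79.6 = 3.846 mm.
The walls impose strain ε = −(3.846)/5280 = -7.2834e-04; σ = Eε = 105000 · -7.2834e-04 = -76.48 MPa.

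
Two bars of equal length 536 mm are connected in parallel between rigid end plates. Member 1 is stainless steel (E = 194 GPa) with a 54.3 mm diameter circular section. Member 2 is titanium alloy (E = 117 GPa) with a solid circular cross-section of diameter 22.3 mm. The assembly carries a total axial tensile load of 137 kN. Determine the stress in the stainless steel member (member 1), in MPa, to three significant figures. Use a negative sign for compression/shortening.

53.7 MPa

A_1 = 2316 mm².
A_2 = 390.6 mm².
Equal strain + equilibrium ⇒ each member carries load in proportion to AE: A₁E₁ = 449300000 N, A₂E₂ = 45700000 N, ΣAE = 495000000 N.
σ₁ = P·E₁/ΣAE = 137000·194000/495000000 = 53.7 MPa.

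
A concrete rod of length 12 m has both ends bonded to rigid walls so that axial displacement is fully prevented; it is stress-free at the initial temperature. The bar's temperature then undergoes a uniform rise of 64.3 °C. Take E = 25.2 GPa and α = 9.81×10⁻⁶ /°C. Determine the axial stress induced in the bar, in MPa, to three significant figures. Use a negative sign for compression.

-15.9 MPa

Free thermal expansion αLΔT = 9.81e-6 · 12000 · 64.3 = 7.569 mm.
The walls impose strain ε = −(7.569)/12000 = -6.3078e-04; σ = Eε = 25200 · -6.3078e-04 = -15.9 MPa.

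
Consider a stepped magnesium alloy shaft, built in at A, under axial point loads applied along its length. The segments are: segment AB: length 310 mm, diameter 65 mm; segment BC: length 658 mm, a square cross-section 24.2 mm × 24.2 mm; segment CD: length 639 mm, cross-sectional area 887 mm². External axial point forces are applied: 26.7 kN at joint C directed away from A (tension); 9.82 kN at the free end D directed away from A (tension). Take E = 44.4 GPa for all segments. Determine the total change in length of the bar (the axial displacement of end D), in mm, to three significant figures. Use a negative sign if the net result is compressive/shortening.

1.16 mm

Internal axial forces (sectioning from the free end, tension +): N_CD = 9.82 kN, N_BC = 36.52 kN, N_AB = 36.52 kN.
A_AB = 3318 mm².
A_BC = 585.6 mm².
δ_AB = 36520·310/(3318·44400) = 0.07684 mm
δ_BC = 36520·658/(585.6·44400) = 0.9242 mm
δ_CD = 9820·639/(887·44400) = 0.1593 mm
δ = Σδ_i = 1.16 mm.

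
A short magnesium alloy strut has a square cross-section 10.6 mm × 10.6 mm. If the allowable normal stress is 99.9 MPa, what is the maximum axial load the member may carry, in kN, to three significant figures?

A = 112.4 mm².
P_max = σ_allow · A = 99.9 · 112.4 = 11220 N = 11.22 kN.

11.2 kN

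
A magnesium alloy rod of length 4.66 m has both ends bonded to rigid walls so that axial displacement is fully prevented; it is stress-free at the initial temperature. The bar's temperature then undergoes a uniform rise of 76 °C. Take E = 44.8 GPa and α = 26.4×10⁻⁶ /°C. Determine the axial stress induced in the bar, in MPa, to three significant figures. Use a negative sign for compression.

Free thermal expansion αLΔT = 26.4e-6 · 4660 · 76 = 9.35 mm.
The walls impose strain ε = −(9.35)/4660 = -2.0064e-03; σ = Eε = 44800 · -2.0064e-03 = -89.89 MPa.

-89.9 MPa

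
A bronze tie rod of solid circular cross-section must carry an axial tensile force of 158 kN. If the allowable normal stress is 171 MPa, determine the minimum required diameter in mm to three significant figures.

Required area A ≥ P/σ_allow = 158000/171 = 924 mm².
For a solid circular section, d ≥ √(4A/π) = 34.3 mm.

34.3 mm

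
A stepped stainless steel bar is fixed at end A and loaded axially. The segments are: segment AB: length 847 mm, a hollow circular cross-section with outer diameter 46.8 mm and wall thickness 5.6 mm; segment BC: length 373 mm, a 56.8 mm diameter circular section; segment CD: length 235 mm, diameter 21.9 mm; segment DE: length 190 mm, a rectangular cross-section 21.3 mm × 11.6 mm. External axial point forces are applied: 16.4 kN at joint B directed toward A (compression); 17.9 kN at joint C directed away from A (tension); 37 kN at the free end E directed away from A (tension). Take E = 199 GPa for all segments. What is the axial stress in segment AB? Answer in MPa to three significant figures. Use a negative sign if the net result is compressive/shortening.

53.1 MPa

Internal axial forces (sectioning from the free end, tension +): N_DE = 37 kN, N_CD = 37 kN, N_BC = 54.9 kN, N_AB = 38.5 kN.
A_AB = 724.8 mm².
σ_AB = N_AB/A_AB = 38500/724.8 = 53.12 MPa.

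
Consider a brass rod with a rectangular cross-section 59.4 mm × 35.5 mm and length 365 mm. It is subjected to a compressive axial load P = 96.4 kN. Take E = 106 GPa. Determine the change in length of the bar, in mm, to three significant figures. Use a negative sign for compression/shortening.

-0.157 mm

A = 2109 mm².
δ_mech = NL/(AE) = -96400·365/(2109·106000) = -0.1574 mm.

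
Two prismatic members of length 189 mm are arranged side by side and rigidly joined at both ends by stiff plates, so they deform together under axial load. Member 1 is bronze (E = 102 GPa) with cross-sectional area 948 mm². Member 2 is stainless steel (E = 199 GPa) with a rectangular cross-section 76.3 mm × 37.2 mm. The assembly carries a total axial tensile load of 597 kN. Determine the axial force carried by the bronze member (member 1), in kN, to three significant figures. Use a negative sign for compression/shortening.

87.3 kN

A_2 = 2838 mm².
Equal strain + equilibrium ⇒ each member carries load in proportion to AE: A₁E₁ = 96700000 N, A₂E₂ = 564800000 N, ΣAE = 661500000 N.
F₁ = P·A₁E₁/ΣAE = 597000·96700000/661500000 = 87260 N.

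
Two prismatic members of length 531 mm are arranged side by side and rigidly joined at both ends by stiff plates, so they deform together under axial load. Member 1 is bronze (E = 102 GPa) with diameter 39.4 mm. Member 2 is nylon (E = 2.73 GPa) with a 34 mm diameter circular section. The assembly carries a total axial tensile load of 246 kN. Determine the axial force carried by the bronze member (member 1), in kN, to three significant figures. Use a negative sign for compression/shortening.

241 kN

A_1 = 1219 mm².
A_2 = 907.9 mm².
Equal strain + equilibrium ⇒ each member carries load in proportion to AE: A₁E₁ = 124400000 N, A₂E₂ = 2479000 N, ΣAE = 126800000 N.
F₁ = P·A₁E₁/ΣAE = 246000·124400000/126800000 = 241200 N.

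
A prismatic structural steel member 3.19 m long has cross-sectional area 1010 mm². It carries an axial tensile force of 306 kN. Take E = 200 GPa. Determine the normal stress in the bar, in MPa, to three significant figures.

σ = N/A = 306000/1010 = 303 MPa.

303 MPa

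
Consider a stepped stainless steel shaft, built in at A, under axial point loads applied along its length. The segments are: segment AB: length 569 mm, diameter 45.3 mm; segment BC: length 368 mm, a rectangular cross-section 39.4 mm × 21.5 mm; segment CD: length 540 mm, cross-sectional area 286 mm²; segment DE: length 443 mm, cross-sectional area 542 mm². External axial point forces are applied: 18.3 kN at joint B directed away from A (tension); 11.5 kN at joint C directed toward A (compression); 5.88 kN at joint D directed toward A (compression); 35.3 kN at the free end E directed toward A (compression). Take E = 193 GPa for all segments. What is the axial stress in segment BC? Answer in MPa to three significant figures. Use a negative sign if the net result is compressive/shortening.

-62.2 MPa

Internal axial forces (sectioning from the free end, tension +): N_DE = -35.3 kN, N_CD = -41.18 kN, N_BC = -52.68 kN, N_AB = -34.38 kN.
A_BC = 847.1 mm².
σ_BC = N_BC/A_BC = -52680/847.1 = -62.19 MPa.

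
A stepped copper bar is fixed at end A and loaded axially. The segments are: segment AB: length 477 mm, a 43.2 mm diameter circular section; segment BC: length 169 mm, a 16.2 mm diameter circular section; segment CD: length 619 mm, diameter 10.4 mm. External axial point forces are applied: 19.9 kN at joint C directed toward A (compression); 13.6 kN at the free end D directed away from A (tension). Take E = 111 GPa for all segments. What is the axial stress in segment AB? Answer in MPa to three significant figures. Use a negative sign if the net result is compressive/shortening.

-4.30 MPa

Internal axial forces (sectioning from the free end, tension +): N_CD = 13.6 kN, N_BC = -6.3 kN, N_AB = -6.3 kN.
A_AB = 1466 mm².
σ_AB = N_AB/A_AB = -6300/1466 = -4.298 MPa.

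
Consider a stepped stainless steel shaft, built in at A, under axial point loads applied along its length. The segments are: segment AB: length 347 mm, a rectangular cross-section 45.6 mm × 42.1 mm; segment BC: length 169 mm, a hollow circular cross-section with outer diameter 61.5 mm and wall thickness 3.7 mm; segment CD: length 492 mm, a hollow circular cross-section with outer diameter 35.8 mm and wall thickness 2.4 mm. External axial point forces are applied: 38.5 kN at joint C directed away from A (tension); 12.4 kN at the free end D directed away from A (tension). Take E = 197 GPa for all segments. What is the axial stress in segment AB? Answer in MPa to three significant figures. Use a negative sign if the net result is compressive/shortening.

26.5 MPa

Internal axial forces (sectioning from the free end, tension +): N_CD = 12.4 kN, N_BC = 50.9 kN, N_AB = 50.9 kN.
A_AB = 1920 mm².
σ_AB = N_AB/A_AB = 50900/1920 = 26.51 MPa.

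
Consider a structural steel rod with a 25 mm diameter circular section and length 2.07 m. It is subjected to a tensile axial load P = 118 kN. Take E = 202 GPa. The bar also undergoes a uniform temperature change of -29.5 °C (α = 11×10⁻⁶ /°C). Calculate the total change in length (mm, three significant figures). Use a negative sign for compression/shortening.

1.79 mm

A = 490.9 mm².
δ_mech = NL/(AE) = 118000·2070/(490.9·202000) = 2.463 mm.
δ_thermal = αLΔT = 11e-6·2070·-29.5 = -0.6717 mm.
δ = δ_mech + δ_thermal = 1.792 mm.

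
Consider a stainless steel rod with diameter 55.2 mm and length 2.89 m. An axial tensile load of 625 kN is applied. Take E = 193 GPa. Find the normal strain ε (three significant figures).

0.00135

A = 2393 mm².
σ = N/A = 261.2 MPa; ε = σ/E = 261.2/193000 = 1.353e-03.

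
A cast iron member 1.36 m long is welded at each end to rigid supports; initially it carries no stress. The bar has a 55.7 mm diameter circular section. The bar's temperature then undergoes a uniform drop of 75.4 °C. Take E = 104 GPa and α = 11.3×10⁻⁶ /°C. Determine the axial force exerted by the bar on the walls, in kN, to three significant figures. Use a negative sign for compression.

216 kN

Free thermal expansion αLΔT = 11.3e-6 · 1360 · -75.4 = -1.159 mm.
The walls impose strain ε = −(-1.159)/1360 = 8.5202e-04; σ = Eε = 104000 · 8.5202e-04 = 88.61 MPa.
Wall reaction R = σ·A = 88.61·2437 = 215900 N = 215.9 kN.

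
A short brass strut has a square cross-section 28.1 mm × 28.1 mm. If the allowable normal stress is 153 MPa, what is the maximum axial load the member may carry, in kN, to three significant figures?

A = 789.6 mm².
P_max = σ_allow · A = 153 · 789.6 = 120800 N = 120.8 kN.

121 kN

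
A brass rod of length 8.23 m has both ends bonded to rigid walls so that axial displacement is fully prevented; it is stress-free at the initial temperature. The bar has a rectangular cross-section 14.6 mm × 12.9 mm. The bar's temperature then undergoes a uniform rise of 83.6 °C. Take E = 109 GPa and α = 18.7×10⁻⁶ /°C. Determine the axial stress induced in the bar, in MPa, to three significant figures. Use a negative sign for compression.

-170 MPa

Free thermal expansion αLΔT = 18.7e-6 · 8230 · 83.6 = 12.87 mm.
The walls impose strain ε = −(12.87)/8230 = -1.5633e-03; σ = Eε = 109000 · -1.5633e-03 = -170.4 MPa.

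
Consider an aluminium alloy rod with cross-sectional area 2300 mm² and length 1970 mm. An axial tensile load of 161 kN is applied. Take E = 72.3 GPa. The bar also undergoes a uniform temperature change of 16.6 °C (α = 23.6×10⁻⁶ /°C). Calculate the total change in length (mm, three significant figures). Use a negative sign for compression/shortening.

2.68 mm

δ_mech = NL/(AE) = 161000·1970/(2300·72300) = 1.907 mm.
δ_thermal = αLΔT = 23.6e-6·1970·16.6 = 0.7718 mm.
δ = δ_mech + δ_thermal = 2.679 mm.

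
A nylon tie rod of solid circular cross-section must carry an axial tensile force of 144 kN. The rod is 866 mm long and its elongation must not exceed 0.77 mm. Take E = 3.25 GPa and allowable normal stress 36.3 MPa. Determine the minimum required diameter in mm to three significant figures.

Required area A ≥ P/σ_allow = 144000/36.3 = 3967 mm².
For a solid circular section, d ≥ √(4A/π) = 71.07 mm.
Elongation limit: A ≥ PL/(Eδ_allow) = 144000·866/(3250·0.77) = 49830 mm² ⇒ d ≥ 251.9 mm.
The elongation limit governs.

252 mm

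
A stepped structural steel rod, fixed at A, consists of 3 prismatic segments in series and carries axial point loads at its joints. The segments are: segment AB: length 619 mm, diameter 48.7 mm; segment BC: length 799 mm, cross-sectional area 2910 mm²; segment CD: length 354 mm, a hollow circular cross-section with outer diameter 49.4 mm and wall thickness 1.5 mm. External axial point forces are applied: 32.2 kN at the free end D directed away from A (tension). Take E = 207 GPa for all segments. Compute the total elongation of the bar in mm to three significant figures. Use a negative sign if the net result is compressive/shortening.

0.338 mm

Internal axial forces (sectioning from the free end, tension +): N_CD = 32.2 kN, N_BC = 32.2 kN, N_AB = 32.2 kN.
A_AB = 1863 mm².
A_CD = 225.7 mm².
δ_AB = 32200·619/(1863·207000) = 0.05169 mm
δ_BC = 32200·799/(2910·207000) = 0.04271 mm
δ_CD = 32200·354/(225.7·207000) = 0.244 mm
δ = Σδ_i = 0.3384 mm.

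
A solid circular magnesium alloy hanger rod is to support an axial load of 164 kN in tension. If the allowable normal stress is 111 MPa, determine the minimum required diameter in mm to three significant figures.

Required area A ≥ P/σ_allow = 164000/111 = 1477 mm².
For a solid circular section, d ≥ √(4A/π) = 43.37 mm.

43.4 mm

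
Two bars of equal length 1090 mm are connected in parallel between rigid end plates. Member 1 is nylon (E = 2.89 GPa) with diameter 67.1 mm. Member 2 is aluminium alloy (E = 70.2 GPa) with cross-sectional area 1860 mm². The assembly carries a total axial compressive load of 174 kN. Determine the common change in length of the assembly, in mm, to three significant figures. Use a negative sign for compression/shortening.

A_1 = 3536 mm².
Equal strain + equilibrium ⇒ each member carries load in proportion to AE: A₁E₁ = 10220000 N, A₂E₂ = 130600000 N, ΣAE = 140800000 N.
δ = PL/ΣAE = -174000·1090/140800000 = -1.347 mm.

-1.35 mm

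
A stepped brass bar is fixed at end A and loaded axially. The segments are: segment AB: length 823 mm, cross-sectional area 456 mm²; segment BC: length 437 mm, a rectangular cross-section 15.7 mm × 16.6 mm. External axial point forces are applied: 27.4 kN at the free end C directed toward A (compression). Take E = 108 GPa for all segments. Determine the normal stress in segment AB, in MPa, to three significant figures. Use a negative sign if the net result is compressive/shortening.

Internal axial forces (sectioning from the free end, tension +): N_BC = -27.4 kN, N_AB = -27.4 kN.
σ_AB = N_AB/A_AB = -27400/456 = -60.09 MPa.

-60.1 MPa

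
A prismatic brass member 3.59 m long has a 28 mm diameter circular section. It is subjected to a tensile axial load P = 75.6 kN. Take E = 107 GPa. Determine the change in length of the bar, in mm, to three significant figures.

4.12 mm

A = 615.8 mm².
δ_mech = NL/(AE) = 75600·3590/(615.8·107000) = 4.119 mm.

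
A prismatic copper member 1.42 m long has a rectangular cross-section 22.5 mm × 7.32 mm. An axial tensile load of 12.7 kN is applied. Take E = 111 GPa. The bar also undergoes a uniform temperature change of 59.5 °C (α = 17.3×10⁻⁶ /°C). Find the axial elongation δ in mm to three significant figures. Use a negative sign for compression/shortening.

2.45 mm

A = 164.7 mm².
δ_mech = NL/(AE) = 12700·1420/(164.7·111000) = 0.9865 mm.
δ_thermal = αLΔT = 17.3e-6·1420·59.5 = 1.462 mm.
δ = δ_mech + δ_thermal = 2.448 mm.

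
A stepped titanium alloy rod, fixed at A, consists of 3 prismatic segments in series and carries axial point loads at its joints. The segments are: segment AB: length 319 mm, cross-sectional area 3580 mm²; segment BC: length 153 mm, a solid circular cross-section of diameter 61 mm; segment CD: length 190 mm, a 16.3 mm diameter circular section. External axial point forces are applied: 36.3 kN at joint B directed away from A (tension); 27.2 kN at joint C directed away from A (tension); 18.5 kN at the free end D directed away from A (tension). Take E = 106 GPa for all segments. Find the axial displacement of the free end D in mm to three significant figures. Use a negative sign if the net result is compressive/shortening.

Internal axial forces (sectioning from the free end, tension +): N_CD = 18.5 kN, N_BC = 45.7 kN, N_AB = 82 kN.
A_BC = 2922 mm².
A_CD = 208.7 mm².
δ_AB = 82000·319/(3580·106000) = 0.06893 mm
δ_BC = 45700·153/(2922·106000) = 0.02257 mm
δ_CD = 18500·190/(208.7·106000) = 0.1589 mm
δ = Σδ_i = 0.2504 mm.

0.250 mm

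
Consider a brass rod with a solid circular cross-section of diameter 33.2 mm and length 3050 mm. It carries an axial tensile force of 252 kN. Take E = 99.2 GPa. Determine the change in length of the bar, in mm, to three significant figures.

8.95 mm

A = 865.7 mm².
δ_mech = NL/(AE) = 252000·3050/(865.7·99200) = 8.95 mm.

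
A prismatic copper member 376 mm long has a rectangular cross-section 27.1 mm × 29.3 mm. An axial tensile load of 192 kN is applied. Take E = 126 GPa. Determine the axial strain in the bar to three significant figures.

0.00192

A = 794 mm².
σ = N/A = 241.8 MPa; ε = σ/E = 241.8/126000 = 1.919e-03.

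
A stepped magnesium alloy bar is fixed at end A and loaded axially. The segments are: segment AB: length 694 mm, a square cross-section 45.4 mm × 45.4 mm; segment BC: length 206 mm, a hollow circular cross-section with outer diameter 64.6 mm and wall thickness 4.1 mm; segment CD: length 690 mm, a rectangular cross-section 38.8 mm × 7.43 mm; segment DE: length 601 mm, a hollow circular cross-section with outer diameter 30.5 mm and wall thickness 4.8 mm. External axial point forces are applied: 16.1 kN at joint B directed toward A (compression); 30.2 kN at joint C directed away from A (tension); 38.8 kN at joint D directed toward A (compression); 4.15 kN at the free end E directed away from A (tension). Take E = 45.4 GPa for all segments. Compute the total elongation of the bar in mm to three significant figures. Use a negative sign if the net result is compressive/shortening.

-1.86 mm

Internal axial forces (sectioning from the free end, tension +): N_DE = 4.15 kN, N_CD = -34.65 kN, N_BC = -4.45 kN, N_AB = -20.55 kN.
A_AB = 2061 mm².
A_BC = 779.3 mm².
A_CD = 288.3 mm².
A_DE = 387.5 mm².
δ_AB = -20550·694/(2061·45400) = -0.1524 mm
δ_BC = -4450·206/(779.3·45400) = -0.02591 mm
δ_CD = -34650·690/(288.3·45400) = -1.827 mm
δ_DE = 4150·601/(387.5·45400) = 0.1418 mm
δ = Σδ_i = -1.863 mm.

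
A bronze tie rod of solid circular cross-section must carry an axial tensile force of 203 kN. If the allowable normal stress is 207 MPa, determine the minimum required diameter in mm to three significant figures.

Required area A ≥ P/σ_allow = 203000/207 = 980.7 mm².
For a solid circular section, d ≥ √(4A/π) = 35.34 mm.

35.3 mm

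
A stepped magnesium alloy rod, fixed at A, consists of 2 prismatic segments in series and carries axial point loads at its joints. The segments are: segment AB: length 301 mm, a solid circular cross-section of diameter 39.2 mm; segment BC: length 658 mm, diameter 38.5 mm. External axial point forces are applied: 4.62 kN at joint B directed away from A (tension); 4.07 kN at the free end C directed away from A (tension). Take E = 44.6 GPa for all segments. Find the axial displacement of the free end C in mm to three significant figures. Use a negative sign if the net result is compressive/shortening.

0.100 mm

Internal axial forces (sectioning from the free end, tension +): N_BC = 4.07 kN, N_AB = 8.69 kN.
A_AB = 1207 mm².
A_BC = 1164 mm².
δ_AB = 8690·301/(1207·44600) = 0.04859 mm
δ_BC = 4070·658/(1164·44600) = 0.05158 mm
δ = Σδ_i = 0.1002 mm.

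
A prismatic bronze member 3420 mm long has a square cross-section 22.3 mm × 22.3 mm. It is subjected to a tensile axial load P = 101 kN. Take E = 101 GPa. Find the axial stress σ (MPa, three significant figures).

A = 497.3 mm².
σ = N/A = 101000/497.3 = 203.1 MPa.

203 MPa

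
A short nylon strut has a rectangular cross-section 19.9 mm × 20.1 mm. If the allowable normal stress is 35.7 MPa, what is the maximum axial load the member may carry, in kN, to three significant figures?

14.3 kN

A = 400 mm².
P_max = σ_allow · A = 35.7 · 400 = 14280 N = 14.28 kN.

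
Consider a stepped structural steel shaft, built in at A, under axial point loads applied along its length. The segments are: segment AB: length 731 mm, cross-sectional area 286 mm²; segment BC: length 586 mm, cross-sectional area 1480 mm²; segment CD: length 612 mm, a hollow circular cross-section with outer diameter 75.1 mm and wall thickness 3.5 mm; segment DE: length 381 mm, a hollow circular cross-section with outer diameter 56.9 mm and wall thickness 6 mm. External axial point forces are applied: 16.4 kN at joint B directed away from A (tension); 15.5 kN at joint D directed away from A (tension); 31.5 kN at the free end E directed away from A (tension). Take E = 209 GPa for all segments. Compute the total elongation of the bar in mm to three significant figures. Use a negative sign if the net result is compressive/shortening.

Internal axial forces (sectioning from the free end, tension +): N_DE = 31.5 kN, N_CD = 47 kN, N_BC = 47 kN, N_AB = 63.4 kN.
A_CD = 787.3 mm².
A_DE = 959.4 mm².
δ_AB = 63400·731/(286·209000) = 0.7753 mm
δ_BC = 47000·586/(1480·209000) = 0.08904 mm
δ_CD = 47000·612/(787.3·209000) = 0.1748 mm
δ_DE = 31500·381/(959.4·209000) = 0.05985 mm
δ = Σδ_i = 1.099 mm.

1.10 mm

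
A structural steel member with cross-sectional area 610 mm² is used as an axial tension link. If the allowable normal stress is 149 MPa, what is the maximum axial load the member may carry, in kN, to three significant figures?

P_max = σ_allow · A = 149 · 610 = 90890 N = 90.89 kN.

90.9 kN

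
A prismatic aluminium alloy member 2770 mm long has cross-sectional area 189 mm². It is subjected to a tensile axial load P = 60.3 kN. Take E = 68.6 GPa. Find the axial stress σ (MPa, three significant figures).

319 MPa

σ = N/A = 60300/189 = 319 MPa.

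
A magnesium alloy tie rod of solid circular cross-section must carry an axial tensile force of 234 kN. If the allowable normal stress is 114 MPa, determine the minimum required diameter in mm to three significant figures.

51.1 mm

Required area A ≥ P/σ_allow = 234000/114 = 2053 mm².
For a solid circular section, d ≥ √(4A/π) = 51.12 mm.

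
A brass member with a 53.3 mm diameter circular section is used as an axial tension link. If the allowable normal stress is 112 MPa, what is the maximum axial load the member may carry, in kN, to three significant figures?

A = 2231 mm².
P_max = σ_allow · A = 112 · 2231 = 249900 N = 249.9 kN.

250 kN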